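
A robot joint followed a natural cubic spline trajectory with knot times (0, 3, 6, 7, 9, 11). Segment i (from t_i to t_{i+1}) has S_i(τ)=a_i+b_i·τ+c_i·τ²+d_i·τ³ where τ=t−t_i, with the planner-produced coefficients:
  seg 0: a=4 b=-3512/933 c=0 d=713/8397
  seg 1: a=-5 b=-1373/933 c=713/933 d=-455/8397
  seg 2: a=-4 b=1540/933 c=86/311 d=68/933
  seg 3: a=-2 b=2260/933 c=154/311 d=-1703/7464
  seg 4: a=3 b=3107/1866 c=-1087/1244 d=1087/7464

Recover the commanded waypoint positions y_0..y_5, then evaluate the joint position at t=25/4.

y_0=4 y_1=-5 y_2=-4 y_3=-2 y_4=3 y_5=4
S(25/4) = -17759/4976

y_0 = S_0(0) = a_0 = 4
y_1 = S_1(0) = a_1 = -5
y_2 = S_2(0) = a_2 = -4
y_3 = S_3(0) = a_3 = -2
y_4 = S_4(0) = a_4 = 3
y_5 = S_4(2) = 4
t_q=25/4 is in segment 2 (τ=1/4); S_2(τ)=-17759/4976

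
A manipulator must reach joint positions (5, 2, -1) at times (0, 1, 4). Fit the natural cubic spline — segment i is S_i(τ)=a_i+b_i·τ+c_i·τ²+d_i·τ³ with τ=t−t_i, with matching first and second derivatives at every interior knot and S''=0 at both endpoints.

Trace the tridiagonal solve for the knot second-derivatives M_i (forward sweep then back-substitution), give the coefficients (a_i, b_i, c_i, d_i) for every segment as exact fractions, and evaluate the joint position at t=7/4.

  seg 0: a=5 b=-13/4 c=0 d=1/4
  seg 1: a=2 b=-5/2 c=3/4 d=-1/12
S(7/4) = 131/256

Δ: Δ0=-3, Δ1=-1
row 1: diag=8, rhs=12; c'=3/8, d'=3/2
back: M1=3/2
M: M0=0, M1=3/2, M2=0
seg 0: a=5, c=M0/2=0, d=(M1−M0)/(6·1)=1/4, b=Δ0−h0·(2M0+M1)/6=-13/4
seg 1: a=2, c=M1/2=3/4, d=(M2−M1)/(6·3)=-1/12, b=Δ1−h1·(2M1+M2)/6=-5/2
t_q=7/4 → seg 1, τ=3/4; S=2+-5/2·τ+3/4·τ²+-1/12·τ³=131/256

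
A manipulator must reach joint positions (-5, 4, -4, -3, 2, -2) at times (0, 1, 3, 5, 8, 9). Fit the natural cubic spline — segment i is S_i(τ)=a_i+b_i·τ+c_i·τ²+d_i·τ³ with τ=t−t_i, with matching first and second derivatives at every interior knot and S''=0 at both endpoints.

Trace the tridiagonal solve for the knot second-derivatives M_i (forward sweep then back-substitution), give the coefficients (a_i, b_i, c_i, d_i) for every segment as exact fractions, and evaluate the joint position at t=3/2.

  seg 0: a=-5 b=101669/8796 c=0 d=-22505/8796
  seg 1: a=4 b=17077/4398 c=-22505/2932 d=16423/8796
  seg 2: a=-4 b=-19415/4398 c=10341/2932 d=-9409/17592
  seg 3: a=-3 b=7202/2199 c=233/733 d=-626/2199
  seg 4: a=2 b=-5506/2199 c=-1645/733 d=1645/2199
S(3/2) = 99827/23456

Δ: Δ0=9, Δ1=-4, Δ2=1/2, Δ3=5/3, Δ4=-4
row 1: diag=6, rhs=-78; c'=1/3, d'=-13
row 2: denom=8−2·1/3=22/3; d'=(27−2·-13)/(22/3)=159/22
row 3: denom=10−2·3/11=104/11; d'=(7−2·159/22)/(104/11)=-41/52
row 4: denom=8−3·33/104=733/104; d'=(-34−3·-41/52)/(733/104)=-3290/733
back: M4=-3290/733
back: M3=-41/52−33/104·-3290/733=466/733
back: M2=159/22−3/11·466/733=10341/1466
back: M1=-13−1/3·10341/1466=-22505/1466
M: M0=0, M1=-22505/1466, M2=10341/1466, M3=466/733, M4=-3290/733, M5=0
seg 0: a=-5, c=M0/2=0, d=(M1−M0)/(6·1)=-22505/8796, b=Δ0−h0·(2M0+M1)/6=101669/8796
seg 1: a=4, c=M1/2=-22505/2932, d=(M2−M1)/(6·2)=16423/8796, b=Δ1−h1·(2M1+M2)/6=17077/4398
seg 2: a=-4, c=M2/2=10341/2932, d=(M3−M2)/(6·2)=-9409/17592, b=Δ2−h2·(2M2+M3)/6=-19415/4398
seg 3: a=-3, c=M3/2=233/733, d=(M4−M3)/(6·3)=-626/2199, b=Δ3−h3·(2M3+M4)/6=7202/2199
seg 4: a=2, c=M4/2=-1645/733, d=(M5−M4)/(6·1)=1645/2199, b=Δ4−h4·(2M4+M5)/6=-5506/2199
t_q=3/2 → seg 1, τ=1/2; S=4+17077/4398·τ+-22505/2932·τ²+16423/8796·τ³=99827/23456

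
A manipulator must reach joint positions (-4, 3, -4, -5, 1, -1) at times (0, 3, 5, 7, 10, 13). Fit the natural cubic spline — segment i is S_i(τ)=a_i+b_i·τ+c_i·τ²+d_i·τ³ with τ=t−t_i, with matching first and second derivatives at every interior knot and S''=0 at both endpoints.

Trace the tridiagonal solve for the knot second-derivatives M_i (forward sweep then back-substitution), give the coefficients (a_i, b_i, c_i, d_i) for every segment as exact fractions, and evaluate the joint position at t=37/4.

Δ: Δ0=7/3, Δ1=-7/2, Δ2=-1/2, Δ3=2, Δ4=-2/3
row 1: diag=10, rhs=-35; c'=1/5, d'=-7/2
row 2: denom=8−2·1/5=38/5; d'=(18−2·-7/2)/(38/5)=125/38
row 3: denom=10−2·5/19=180/19; d'=(15−2·125/38)/(180/19)=8/9
row 4: denom=12−3·19/60=221/20; d'=(-16−3·8/9)/(221/20)=-1120/663
back: M4=-1120/663
back: M3=8/9−19/60·-1120/663=944/663
back: M2=125/38−5/19·944/663=3865/1326
back: M1=-7/2−1/5·3865/1326=-2707/663
M: M0=0, M1=-2707/663, M2=3865/1326, M3=944/663, M4=-1120/663, M5=0
seg 0: a=-4, c=M0/2=0, d=(M1−M0)/(6·3)=-2707/11934, b=Δ0−h0·(2M0+M1)/6=5801/1326
seg 1: a=3, c=M1/2=-2707/1326, d=(M2−M1)/(6·2)=1031/1768, b=Δ1−h1·(2M1+M2)/6=-1160/663
seg 2: a=-4, c=M2/2=3865/2652, d=(M3−M2)/(6·2)=-659/5304, b=Δ2−h2·(2M2+M3)/6=-3869/1326
seg 3: a=-5, c=M3/2=472/663, d=(M4−M3)/(6·3)=-344/1989, b=Δ3−h3·(2M3+M4)/6=314/221
seg 4: a=1, c=M4/2=-560/663, d=(M5−M4)/(6·3)=560/5967, b=Δ4−h4·(2M4+M5)/6=226/221
t_q=37/4 → seg 3, τ=9/4; S=-5+314/221·τ+472/663·τ²+-344/1989·τ³=-23/136

  seg 0: a=-4 b=5801/1326 c=0 d=-2707/11934
  seg 1: a=3 b=-1160/663 c=-2707/1326 d=1031/1768
  seg 2: a=-4 b=-3869/1326 c=3865/2652 d=-659/5304
  seg 3: a=-5 b=314/221 c=472/663 d=-344/1989
  seg 4: a=1 b=226/221 c=-560/663 d=560/5967
S(37/4) = -23/136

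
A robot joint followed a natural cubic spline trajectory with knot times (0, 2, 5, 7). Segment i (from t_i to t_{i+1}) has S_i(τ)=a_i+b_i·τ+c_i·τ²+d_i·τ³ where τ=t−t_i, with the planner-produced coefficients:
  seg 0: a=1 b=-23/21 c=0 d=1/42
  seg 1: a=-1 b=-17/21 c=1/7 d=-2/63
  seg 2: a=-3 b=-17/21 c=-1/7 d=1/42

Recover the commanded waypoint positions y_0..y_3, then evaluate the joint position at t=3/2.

y_0 = S_0(0) = a_0 = 1
y_1 = S_1(0) = a_1 = -1
y_2 = S_2(0) = a_2 = -3
y_3 = S_2(2) = -5
t_q=3/2 is in segment 0 (τ=3/2); S_0(τ)=-9/16

y_0=1 y_1=-1 y_2=-3 y_3=-5
S(3/2) = -9/16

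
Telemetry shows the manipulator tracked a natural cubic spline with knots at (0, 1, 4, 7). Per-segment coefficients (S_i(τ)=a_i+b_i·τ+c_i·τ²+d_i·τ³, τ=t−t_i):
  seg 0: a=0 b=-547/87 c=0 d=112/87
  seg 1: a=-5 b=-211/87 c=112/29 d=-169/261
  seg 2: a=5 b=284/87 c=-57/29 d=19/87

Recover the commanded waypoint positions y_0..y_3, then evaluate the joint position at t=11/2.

y_0=0 y_1=-5 y_2=5 y_3=3
S(11/2) = 1441/232

y_0 = S_0(0) = a_0 = 0
y_1 = S_1(0) = a_1 = -5
y_2 = S_2(0) = a_2 = 5
y_3 = S_2(3) = 3
t_q=11/2 is in segment 2 (τ=3/2); S_2(τ)=1441/232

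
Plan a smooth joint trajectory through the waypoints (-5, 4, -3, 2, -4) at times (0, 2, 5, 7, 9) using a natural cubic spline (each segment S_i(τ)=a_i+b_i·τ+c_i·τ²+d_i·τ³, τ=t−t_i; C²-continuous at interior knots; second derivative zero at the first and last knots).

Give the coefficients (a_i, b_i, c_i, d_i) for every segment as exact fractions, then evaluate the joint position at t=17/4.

  seg 0: a=-5 b=6649/1032 c=0 d=-2005/4128
  seg 1: a=4 b=317/516 c=-2005/688 d=443/688
  seg 2: a=-3 b=1061/2064 c=991/344 d=-7793/8256
  seg 3: a=2 b=733/1032 c=-3829/1376 d=3829/8256
S(17/4) = -89681/44032

Δ: Δ0=9/2, Δ1=-7/3, Δ2=5/2, Δ3=-3
row 1: diag=10, rhs=-41; c'=3/10, d'=-41/10
row 2: denom=10−3·3/10=91/10; d'=(29−3·-41/10)/(91/10)=59/13
row 3: denom=8−2·20/91=688/91; d'=(-33−2·59/13)/(688/91)=-3829/688
back: M3=-3829/688
back: M2=59/13−20/91·-3829/688=991/172
back: M1=-41/10−3/10·991/172=-2005/344
M: M0=0, M1=-2005/344, M2=991/172, M3=-3829/688, M4=0
seg 0: a=-5, c=M0/2=0, d=(M1−M0)/(6·2)=-2005/4128, b=Δ0−h0·(2M0+M1)/6=6649/1032
seg 1: a=4, c=M1/2=-2005/688, d=(M2−M1)/(6·3)=443/688, b=Δ1−h1·(2M1+M2)/6=317/516
seg 2: a=-3, c=M2/2=991/344, d=(M3−M2)/(6·2)=-7793/8256, b=Δ2−h2·(2M2+M3)/6=1061/2064
seg 3: a=2, c=M3/2=-3829/1376, d=(M4−M3)/(6·2)=3829/8256, b=Δ3−h3·(2M3+M4)/6=733/1032
t_q=17/4 → seg 1, τ=9/4; S=4+317/516·τ+-2005/688·τ²+443/688·τ³=-89681/44032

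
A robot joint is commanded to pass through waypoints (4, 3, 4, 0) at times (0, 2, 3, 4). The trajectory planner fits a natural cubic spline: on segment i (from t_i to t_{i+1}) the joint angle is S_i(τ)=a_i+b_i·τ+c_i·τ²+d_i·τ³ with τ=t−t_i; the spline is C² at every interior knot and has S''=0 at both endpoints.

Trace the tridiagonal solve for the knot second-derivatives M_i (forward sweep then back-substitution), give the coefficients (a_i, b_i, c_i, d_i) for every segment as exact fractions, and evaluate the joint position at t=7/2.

  seg 0: a=4 b=-67/46 c=0 d=11/46
  seg 1: a=3 b=65/46 c=33/23 d=-85/46
  seg 2: a=4 b=-29/23 c=-189/46 d=63/46
S(7/2) = 925/368

Δ: Δ0=-1/2, Δ1=1, Δ2=-4
row 1: diag=6, rhs=9; c'=1/6, d'=3/2
row 2: denom=4−1·1/6=23/6; d'=(-30−1·3/2)/(23/6)=-189/23
back: M2=-189/23
back: M1=3/2−1/6·-189/23=66/23
M: M0=0, M1=66/23, M2=-189/23, M3=0
seg 0: a=4, c=M0/2=0, d=(M1−M0)/(6·2)=11/46, b=Δ0−h0·(2M0+M1)/6=-67/46
seg 1: a=3, c=M1/2=33/23, d=(M2−M1)/(6·1)=-85/46, b=Δ1−h1·(2M1+M2)/6=65/46
seg 2: a=4, c=M2/2=-189/46, d=(M3−M2)/(6·1)=63/46, b=Δ2−h2·(2M2+M3)/6=-29/23
t_q=7/2 → seg 2, τ=1/2; S=4+-29/23·τ+-189/46·τ²+63/46·τ³=925/368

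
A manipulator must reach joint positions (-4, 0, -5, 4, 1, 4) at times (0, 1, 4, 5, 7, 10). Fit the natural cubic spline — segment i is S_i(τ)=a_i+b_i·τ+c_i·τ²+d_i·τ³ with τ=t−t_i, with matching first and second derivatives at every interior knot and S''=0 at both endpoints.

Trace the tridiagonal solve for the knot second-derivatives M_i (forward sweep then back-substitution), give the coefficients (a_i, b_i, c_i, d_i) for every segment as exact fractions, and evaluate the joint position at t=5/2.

  seg 0: a=-4 b=4151/750 c=0 d=-1151/750
  seg 1: a=0 b=349/375 c=-1151/250 d=8411/6750
  seg 2: a=-5 b=5213/750 c=2479/375 d=-3421/750
  seg 3: a=4 b=811/125 c=-1061/150 d=4619/3000
  seg 4: a=1 b=-2497/750 c=3247/1500 d=-3247/13500
S(5/2) = -1903/400

Δ: Δ0=4, Δ1=-5/3, Δ2=9, Δ3=-3/2, Δ4=1
row 1: diag=8, rhs=-34; c'=3/8, d'=-17/4
row 2: denom=8−3·3/8=55/8; d'=(64−3·-17/4)/(55/8)=614/55
row 3: denom=6−1·8/55=322/55; d'=(-63−1·614/55)/(322/55)=-4079/322
row 4: denom=10−2·55/161=1500/161; d'=(15−2·-4079/322)/(1500/161)=3247/750
back: M4=3247/750
back: M3=-4079/322−55/161·3247/750=-1061/75
back: M2=614/55−8/55·-1061/75=4958/375
back: M1=-17/4−3/8·4958/375=-1151/125
M: M0=0, M1=-1151/125, M2=4958/375, M3=-1061/75, M4=3247/750, M5=0
seg 0: a=-4, c=M0/2=0, d=(M1−M0)/(6·1)=-1151/750, b=Δ0−h0·(2M0+M1)/6=4151/750
seg 1: a=0, c=M1/2=-1151/250, d=(M2−M1)/(6·3)=8411/6750, b=Δ1−h1·(2M1+M2)/6=349/375
seg 2: a=-5, c=M2/2=2479/375, d=(M3−M2)/(6·1)=-3421/750, b=Δ2−h2·(2M2+M3)/6=5213/750
seg 3: a=4, c=M3/2=-1061/150, d=(M4−M3)/(6·2)=4619/3000, b=Δ3−h3·(2M3+M4)/6=811/125
seg 4: a=1, c=M4/2=3247/1500, d=(M5−M4)/(6·3)=-3247/13500, b=Δ4−h4·(2M4+M5)/6=-2497/750
t_q=5/2 → seg 1, τ=3/2; S=0+349/375·τ+-1151/250·τ²+8411/6750·τ³=-1903/400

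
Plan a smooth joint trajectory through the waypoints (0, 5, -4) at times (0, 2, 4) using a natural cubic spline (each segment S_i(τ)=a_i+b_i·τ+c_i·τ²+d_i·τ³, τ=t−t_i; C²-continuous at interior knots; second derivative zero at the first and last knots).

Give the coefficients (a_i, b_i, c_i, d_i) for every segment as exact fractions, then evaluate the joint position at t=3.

  seg 0: a=0 b=17/4 c=0 d=-7/16
  seg 1: a=5 b=-1 c=-21/8 d=7/16
S(3) = 29/16

Δ: Δ0=5/2, Δ1=-9/2
row 1: diag=8, rhs=-42; c'=1/4, d'=-21/4
back: M1=-21/4
M: M0=0, M1=-21/4, M2=0
seg 0: a=0, c=M0/2=0, d=(M1−M0)/(6·2)=-7/16, b=Δ0−h0·(2M0+M1)/6=17/4
seg 1: a=5, c=M1/2=-21/8, d=(M2−M1)/(6·2)=7/16, b=Δ1−h1·(2M1+M2)/6=-1
t_q=3 → seg 1, τ=1; S=5+-1·τ+-21/8·τ²+7/16·τ³=29/16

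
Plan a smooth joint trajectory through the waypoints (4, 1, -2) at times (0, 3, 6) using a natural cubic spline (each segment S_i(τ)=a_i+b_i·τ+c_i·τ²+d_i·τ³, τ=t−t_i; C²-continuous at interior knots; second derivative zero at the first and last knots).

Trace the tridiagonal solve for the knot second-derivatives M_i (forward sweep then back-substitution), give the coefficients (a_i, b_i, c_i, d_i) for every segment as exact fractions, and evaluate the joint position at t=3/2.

Δ: Δ0=-1, Δ1=-1
row 1: diag=12, rhs=0; c'=1/4, d'=0
back: M1=0
M: M0=0, M1=0, M2=0
seg 0: a=4, c=M0/2=0, d=(M1−M0)/(6·3)=0, b=Δ0−h0·(2M0+M1)/6=-1
seg 1: a=1, c=M1/2=0, d=(M2−M1)/(6·3)=0, b=Δ1−h1·(2M1+M2)/6=-1
t_q=3/2 → seg 0, τ=3/2; S=4+-1·τ+0·τ²+0·τ³=5/2

  seg 0: a=4 b=-1 c=0 d=0
  seg 1: a=1 b=-1 c=0 d=0
S(3/2) = 5/2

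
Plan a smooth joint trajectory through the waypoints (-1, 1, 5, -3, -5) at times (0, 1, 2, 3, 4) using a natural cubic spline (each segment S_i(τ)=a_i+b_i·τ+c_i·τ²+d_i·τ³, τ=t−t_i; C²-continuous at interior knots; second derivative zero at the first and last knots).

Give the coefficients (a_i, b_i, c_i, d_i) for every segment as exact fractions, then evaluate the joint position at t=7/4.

  seg 0: a=-1 b=1/2 c=0 d=3/2
  seg 1: a=1 b=5 c=9/2 d=-11/2
  seg 2: a=5 b=-5/2 c=-12 d=13/2
  seg 3: a=-3 b=-7 c=15/2 d=-5/2
S(7/4) = 635/128

Δ: Δ0=2, Δ1=4, Δ2=-8, Δ3=-2
row 1: diag=4, rhs=12; c'=1/4, d'=3
row 2: denom=4−1·1/4=15/4; d'=(-72−1·3)/(15/4)=-20
row 3: denom=4−1·4/15=56/15; d'=(36−1·-20)/(56/15)=15
back: M3=15
back: M2=-20−4/15·15=-24
back: M1=3−1/4·-24=9
M: M0=0, M1=9, M2=-24, M3=15, M4=0
seg 0: a=-1, c=M0/2=0, d=(M1−M0)/(6·1)=3/2, b=Δ0−h0·(2M0+M1)/6=1/2
seg 1: a=1, c=M1/2=9/2, d=(M2−M1)/(6·1)=-11/2, b=Δ1−h1·(2M1+M2)/6=5
seg 2: a=5, c=M2/2=-12, d=(M3−M2)/(6·1)=13/2, b=Δ2−h2·(2M2+M3)/6=-5/2
seg 3: a=-3, c=M3/2=15/2, d=(M4−M3)/(6·1)=-5/2, b=Δ3−h3·(2M3+M4)/6=-7
t_q=7/4 → seg 1, τ=3/4; S=1+5·τ+9/2·τ²+-11/2·τ³=635/128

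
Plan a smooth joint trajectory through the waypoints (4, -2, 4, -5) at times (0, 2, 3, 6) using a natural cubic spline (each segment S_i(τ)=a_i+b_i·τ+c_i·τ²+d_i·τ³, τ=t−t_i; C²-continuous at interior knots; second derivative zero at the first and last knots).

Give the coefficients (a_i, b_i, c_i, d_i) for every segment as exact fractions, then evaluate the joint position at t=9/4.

Δ: Δ0=-3, Δ1=6, Δ2=-3
row 1: diag=6, rhs=54; c'=1/6, d'=9
row 2: denom=8−1·1/6=47/6; d'=(-54−1·9)/(47/6)=-378/47
back: M2=-378/47
back: M1=9−1/6·-378/47=486/47
M: M0=0, M1=486/47, M2=-378/47, M3=0
seg 0: a=4, c=M0/2=0, d=(M1−M0)/(6·2)=81/94, b=Δ0−h0·(2M0+M1)/6=-303/47
seg 1: a=-2, c=M1/2=243/47, d=(M2−M1)/(6·1)=-144/47, b=Δ1−h1·(2M1+M2)/6=183/47
seg 2: a=4, c=M2/2=-189/47, d=(M3−M2)/(6·3)=21/47, b=Δ2−h2·(2M2+M3)/6=237/47
t_q=9/4 → seg 1, τ=1/4; S=-2+183/47·τ+243/47·τ²+-144/47·τ³=-565/752

  seg 0: a=4 b=-303/47 c=0 d=81/94
  seg 1: a=-2 b=183/47 c=243/47 d=-144/47
  seg 2: a=4 b=237/47 c=-189/47 d=21/47
S(9/4) = -565/752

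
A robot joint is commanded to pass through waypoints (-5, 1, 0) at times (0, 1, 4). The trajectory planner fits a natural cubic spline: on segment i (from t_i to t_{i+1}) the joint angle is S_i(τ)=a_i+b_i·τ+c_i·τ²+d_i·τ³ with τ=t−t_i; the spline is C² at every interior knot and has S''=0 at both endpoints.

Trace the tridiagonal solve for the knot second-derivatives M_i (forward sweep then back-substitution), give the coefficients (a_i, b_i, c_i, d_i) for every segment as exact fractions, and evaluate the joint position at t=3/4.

  seg 0: a=-5 b=163/24 c=0 d=-19/24
  seg 1: a=1 b=53/12 c=-19/8 d=19/72
S(3/4) = -123/512

Δ: Δ0=6, Δ1=-1/3
row 1: diag=8, rhs=-38; c'=3/8, d'=-19/4
back: M1=-19/4
M: M0=0, M1=-19/4, M2=0
seg 0: a=-5, c=M0/2=0, d=(M1−M0)/(6·1)=-19/24, b=Δ0−h0·(2M0+M1)/6=163/24
seg 1: a=1, c=M1/2=-19/8, d=(M2−M1)/(6·3)=19/72, b=Δ1−h1·(2M1+M2)/6=53/12
t_q=3/4 → seg 0, τ=3/4; S=-5+163/24·τ+0·τ²+-19/24·τ³=-123/512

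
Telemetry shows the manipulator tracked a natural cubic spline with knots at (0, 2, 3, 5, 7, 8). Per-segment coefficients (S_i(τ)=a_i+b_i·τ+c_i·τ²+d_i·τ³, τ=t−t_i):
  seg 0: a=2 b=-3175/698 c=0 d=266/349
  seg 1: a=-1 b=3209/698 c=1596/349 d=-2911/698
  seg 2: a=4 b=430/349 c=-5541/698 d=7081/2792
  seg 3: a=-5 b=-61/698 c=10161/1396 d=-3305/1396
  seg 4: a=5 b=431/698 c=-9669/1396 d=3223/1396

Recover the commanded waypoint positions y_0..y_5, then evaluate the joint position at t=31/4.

y_0 = S_0(0) = a_0 = 2
y_1 = S_1(0) = a_1 = -1
y_2 = S_2(0) = a_2 = 4
y_3 = S_3(0) = a_3 = -5
y_4 = S_4(0) = a_4 = 5
y_5 = S_4(1) = 1
t_q=31/4 is in segment 4 (τ=3/4); S_4(τ)=227033/89344

y_0=2 y_1=-1 y_2=4 y_3=-5 y_4=5 y_5=1
S(31/4) = 227033/89344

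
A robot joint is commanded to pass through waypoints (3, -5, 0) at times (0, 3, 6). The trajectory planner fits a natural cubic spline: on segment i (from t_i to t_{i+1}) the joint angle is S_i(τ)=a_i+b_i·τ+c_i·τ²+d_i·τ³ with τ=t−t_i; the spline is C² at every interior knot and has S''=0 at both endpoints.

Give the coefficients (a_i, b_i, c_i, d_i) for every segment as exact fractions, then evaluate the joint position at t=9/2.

Δ: Δ0=-8/3, Δ1=5/3
row 1: diag=12, rhs=26; c'=1/4, d'=13/6
back: M1=13/6
M: M0=0, M1=13/6, M2=0
seg 0: a=3, c=M0/2=0, d=(M1−M0)/(6·3)=13/108, b=Δ0−h0·(2M0+M1)/6=-15/4
seg 1: a=-5, c=M1/2=13/12, d=(M2−M1)/(6·3)=-13/108, b=Δ1−h1·(2M1+M2)/6=-1/2
t_q=9/2 → seg 1, τ=3/2; S=-5+-1/2·τ+13/12·τ²+-13/108·τ³=-119/32

  seg 0: a=3 b=-15/4 c=0 d=13/108
  seg 1: a=-5 b=-1/2 c=13/12 d=-13/108
S(9/2) = -119/32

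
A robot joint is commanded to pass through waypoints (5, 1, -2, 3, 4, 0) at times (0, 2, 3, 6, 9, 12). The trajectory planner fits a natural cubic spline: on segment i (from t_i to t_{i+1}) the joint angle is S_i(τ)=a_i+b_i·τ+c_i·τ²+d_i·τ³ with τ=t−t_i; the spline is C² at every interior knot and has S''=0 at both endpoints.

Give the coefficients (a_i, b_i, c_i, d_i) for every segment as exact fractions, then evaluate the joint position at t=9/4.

Δ: Δ0=-2, Δ1=-3, Δ2=5/3, Δ3=1/3, Δ4=-4/3
row 1: diag=6, rhs=-6; c'=1/6, d'=-1
row 2: denom=8−1·1/6=47/6; d'=(28−1·-1)/(47/6)=174/47
row 3: denom=12−3·18/47=510/47; d'=(-8−3·174/47)/(510/47)=-449/255
row 4: denom=12−3·47/170=1899/170; d'=(-10−3·-449/255)/(1899/170)=-802/1899
back: M4=-802/1899
back: M3=-449/255−47/170·-802/1899=-3122/1899
back: M2=174/47−18/47·-3122/1899=914/211
back: M1=-1−1/6·914/211=-1090/633
M: M0=0, M1=-1090/633, M2=914/211, M3=-3122/1899, M4=-802/1899, M5=0
seg 0: a=5, c=M0/2=0, d=(M1−M0)/(6·2)=-545/3798, b=Δ0−h0·(2M0+M1)/6=-2708/1899
seg 1: a=1, c=M1/2=-545/633, d=(M2−M1)/(6·1)=1916/1899, b=Δ1−h1·(2M1+M2)/6=-5978/1899
seg 2: a=-2, c=M2/2=457/211, d=(M3−M2)/(6·3)=-5674/17091, b=Δ2−h2·(2M2+M3)/6=-3500/1899
seg 3: a=3, c=M3/2=-1561/1899, d=(M4−M3)/(6·3)=1160/17091, b=Δ3−h3·(2M3+M4)/6=4156/1899
seg 4: a=4, c=M4/2=-401/1899, d=(M5−M4)/(6·3)=401/17091, b=Δ4−h4·(2M4+M5)/6=-1730/1899
t_q=9/4 → seg 1, τ=1/4; S=1+-5978/1899·τ+-545/633·τ²+1916/1899·τ³=443/2532

  seg 0: a=5 b=-2708/1899 c=0 d=-545/3798
  seg 1: a=1 b=-5978/1899 c=-545/633 d=1916/1899
  seg 2: a=-2 b=-3500/1899 c=457/211 d=-5674/17091
  seg 3: a=3 b=4156/1899 c=-1561/1899 d=1160/17091
  seg 4: a=4 b=-1730/1899 c=-401/1899 d=401/17091
S(9/4) = 443/2532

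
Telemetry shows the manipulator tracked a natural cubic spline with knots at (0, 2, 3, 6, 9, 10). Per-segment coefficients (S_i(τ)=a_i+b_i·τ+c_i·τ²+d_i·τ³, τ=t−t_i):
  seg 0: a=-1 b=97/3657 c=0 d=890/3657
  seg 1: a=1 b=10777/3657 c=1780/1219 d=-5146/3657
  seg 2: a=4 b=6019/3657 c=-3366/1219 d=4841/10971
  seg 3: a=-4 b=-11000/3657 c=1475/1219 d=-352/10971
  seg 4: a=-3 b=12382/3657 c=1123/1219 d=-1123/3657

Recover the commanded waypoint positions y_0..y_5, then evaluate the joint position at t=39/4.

y_0 = S_0(0) = a_0 = -1
y_1 = S_1(0) = a_1 = 1
y_2 = S_2(0) = a_2 = 4
y_3 = S_3(0) = a_3 = -4
y_4 = S_4(0) = a_4 = -3
y_5 = S_4(1) = 1
t_q=39/4 is in segment 4 (τ=3/4); S_4(τ)=-5615/78016

y_0=-1 y_1=1 y_2=4 y_3=-4 y_4=-3 y_5=1
S(39/4) = -5615/78016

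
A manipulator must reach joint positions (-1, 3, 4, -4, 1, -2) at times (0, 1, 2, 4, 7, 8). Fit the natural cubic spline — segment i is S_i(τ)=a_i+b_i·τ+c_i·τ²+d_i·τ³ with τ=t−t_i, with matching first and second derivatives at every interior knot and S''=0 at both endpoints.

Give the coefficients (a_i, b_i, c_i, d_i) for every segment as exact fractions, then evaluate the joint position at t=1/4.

Δ: Δ0=4, Δ1=1, Δ2=-4, Δ3=5/3, Δ4=-3
row 1: diag=4, rhs=-18; c'=1/4, d'=-9/2
row 2: denom=6−1·1/4=23/4; d'=(-30−1·-9/2)/(23/4)=-102/23
row 3: denom=10−2·8/23=214/23; d'=(34−2·-102/23)/(214/23)=493/107
row 4: denom=8−3·69/214=1505/214; d'=(-28−3·493/107)/(1505/214)=-1790/301
back: M4=-1790/301
back: M3=493/107−69/214·-1790/301=1964/301
back: M2=-102/23−8/23·1964/301=-2018/301
back: M1=-9/2−1/4·-2018/301=-850/301
M: M0=0, M1=-850/301, M2=-2018/301, M3=1964/301, M4=-1790/301, M5=0
seg 0: a=-1, c=M0/2=0, d=(M1−M0)/(6·1)=-425/903, b=Δ0−h0·(2M0+M1)/6=4037/903
seg 1: a=3, c=M1/2=-425/301, d=(M2−M1)/(6·1)=-584/903, b=Δ1−h1·(2M1+M2)/6=2762/903
seg 2: a=4, c=M2/2=-1009/301, d=(M3−M2)/(6·2)=1991/1806, b=Δ2−h2·(2M2+M3)/6=-220/129
seg 3: a=-4, c=M3/2=982/301, d=(M4−M3)/(6·3)=-1877/2709, b=Δ3−h3·(2M3+M4)/6=-1702/903
seg 4: a=1, c=M4/2=-895/301, d=(M5−M4)/(6·1)=895/903, b=Δ4−h4·(2M4+M5)/6=-919/903
t_q=1/4 → seg 0, τ=1/4; S=-1+4037/903·τ+0·τ²+-425/903·τ³=2125/19264

  seg 0: a=-1 b=4037/903 c=0 d=-425/903
  seg 1: a=3 b=2762/903 c=-425/301 d=-584/903
  seg 2: a=4 b=-220/129 c=-1009/301 d=1991/1806
  seg 3: a=-4 b=-1702/903 c=982/301 d=-1877/2709
  seg 4: a=1 b=-919/903 c=-895/301 d=895/903
S(1/4) = 2125/19264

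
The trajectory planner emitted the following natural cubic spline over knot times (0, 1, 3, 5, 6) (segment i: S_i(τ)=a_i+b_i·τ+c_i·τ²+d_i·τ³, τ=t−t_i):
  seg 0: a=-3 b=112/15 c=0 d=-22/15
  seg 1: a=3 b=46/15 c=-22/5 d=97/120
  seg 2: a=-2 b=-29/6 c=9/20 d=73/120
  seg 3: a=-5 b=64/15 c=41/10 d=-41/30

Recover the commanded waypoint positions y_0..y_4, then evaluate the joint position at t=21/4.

y_0=-3 y_1=3 y_2=-2 y_3=-5 y_4=2
S(21/4) = -2367/640

y_0 = S_0(0) = a_0 = -3
y_1 = S_1(0) = a_1 = 3
y_2 = S_2(0) = a_2 = -2
y_3 = S_3(0) = a_3 = -5
y_4 = S_3(1) = 2
t_q=21/4 is in segment 3 (τ=1/4); S_3(τ)=-2367/640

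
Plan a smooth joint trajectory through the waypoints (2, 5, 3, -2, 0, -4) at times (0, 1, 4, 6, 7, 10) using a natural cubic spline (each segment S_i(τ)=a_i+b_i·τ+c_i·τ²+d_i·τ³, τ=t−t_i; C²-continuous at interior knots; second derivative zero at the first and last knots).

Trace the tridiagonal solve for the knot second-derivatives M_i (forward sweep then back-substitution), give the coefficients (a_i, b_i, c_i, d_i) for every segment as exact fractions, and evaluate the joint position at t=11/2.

Δ: Δ0=3, Δ1=-2/3, Δ2=-5/2, Δ3=2, Δ4=-4/3
row 1: diag=8, rhs=-22; c'=3/8, d'=-11/4
row 2: denom=10−3·3/8=71/8; d'=(-11−3·-11/4)/(71/8)=-22/71
row 3: denom=6−2·16/71=394/71; d'=(27−2·-22/71)/(394/71)=1961/394
row 4: denom=8−1·71/394=3081/394; d'=(-20−1·1961/394)/(3081/394)=-757/237
back: M4=-757/237
back: M3=1961/394−71/394·-757/237=1316/237
back: M2=-22/71−16/71·1316/237=-370/237
back: M1=-11/4−3/8·-370/237=-171/79
M: M0=0, M1=-171/79, M2=-370/237, M3=1316/237, M4=-757/237, M5=0
seg 0: a=2, c=M0/2=0, d=(M1−M0)/(6·1)=-57/158, b=Δ0−h0·(2M0+M1)/6=531/158
seg 1: a=5, c=M1/2=-171/158, d=(M2−M1)/(6·3)=143/4266, b=Δ1−h1·(2M1+M2)/6=180/79
seg 2: a=3, c=M2/2=-185/237, d=(M3−M2)/(6·2)=281/474, b=Δ2−h2·(2M2+M3)/6=-523/158
seg 3: a=-2, c=M3/2=658/237, d=(M4−M3)/(6·1)=-691/474, b=Δ3−h3·(2M3+M4)/6=323/474
seg 4: a=0, c=M4/2=-757/474, d=(M5−M4)/(6·3)=757/4266, b=Δ4−h4·(2M4+M5)/6=147/79
t_q=11/2 → seg 2, τ=3/2; S=3+-523/158·τ+-185/237·τ²+281/474·τ³=-2175/1264

  seg 0: a=2 b=531/158 c=0 d=-57/158
  seg 1: a=5 b=180/79 c=-171/158 d=143/4266
  seg 2: a=3 b=-523/158 c=-185/237 d=281/474
  seg 3: a=-2 b=323/474 c=658/237 d=-691/474
  seg 4: a=0 b=147/79 c=-757/474 d=757/4266
S(11/2) = -2175/1264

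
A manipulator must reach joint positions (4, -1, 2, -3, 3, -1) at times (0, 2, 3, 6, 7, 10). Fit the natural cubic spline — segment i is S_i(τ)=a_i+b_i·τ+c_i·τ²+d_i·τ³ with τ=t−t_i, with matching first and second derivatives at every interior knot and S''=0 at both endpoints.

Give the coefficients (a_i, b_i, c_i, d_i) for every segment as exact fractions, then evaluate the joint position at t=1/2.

Δ: Δ0=-5/2, Δ1=3, Δ2=-5/3, Δ3=6, Δ4=-4/3
row 1: diag=6, rhs=33; c'=1/6, d'=11/2
row 2: denom=8−1·1/6=47/6; d'=(-28−1·11/2)/(47/6)=-201/47
row 3: denom=8−3·18/47=322/47; d'=(46−3·-201/47)/(322/47)=395/46
row 4: denom=8−1·47/322=2529/322; d'=(-44−1·395/46)/(2529/322)=-16933/2529
back: M4=-16933/2529
back: M3=395/46−47/322·-16933/2529=24188/2529
back: M2=-201/47−18/47·24188/2529=-2231/281
back: M1=11/2−1/6·-2231/281=5752/843
M: M0=0, M1=5752/843, M2=-2231/281, M3=24188/2529, M4=-16933/2529, M5=0
seg 0: a=4, c=M0/2=0, d=(M1−M0)/(6·2)=1438/2529, b=Δ0−h0·(2M0+M1)/6=-24149/5058
seg 1: a=-1, c=M1/2=2876/843, d=(M2−M1)/(6·1)=-12445/5058, b=Δ1−h1·(2M1+M2)/6=10363/5058
seg 2: a=2, c=M2/2=-2231/562, d=(M3−M2)/(6·3)=44267/45522, b=Δ2−h2·(2M2+M3)/6=3770/2529
seg 3: a=-3, c=M3/2=12094/2529, d=(M4−M3)/(6·1)=-1523/562, b=Δ3−h3·(2M3+M4)/6=19867/5058
seg 4: a=3, c=M4/2=-16933/5058, d=(M5−M4)/(6·3)=16933/45522, b=Δ4−h4·(2M4+M5)/6=13561/2529
t_q=1/2 → seg 0, τ=1/2; S=4+-24149/5058·τ+0·τ²+1438/2529·τ³=2839/1686

  seg 0: a=4 b=-24149/5058 c=0 d=1438/2529
  seg 1: a=-1 b=10363/5058 c=2876/843 d=-12445/5058
  seg 2: a=2 b=3770/2529 c=-2231/562 d=44267/45522
  seg 3: a=-3 b=19867/5058 c=12094/2529 d=-1523/562
  seg 4: a=3 b=13561/2529 c=-16933/5058 d=16933/45522
S(1/2) = 2839/1686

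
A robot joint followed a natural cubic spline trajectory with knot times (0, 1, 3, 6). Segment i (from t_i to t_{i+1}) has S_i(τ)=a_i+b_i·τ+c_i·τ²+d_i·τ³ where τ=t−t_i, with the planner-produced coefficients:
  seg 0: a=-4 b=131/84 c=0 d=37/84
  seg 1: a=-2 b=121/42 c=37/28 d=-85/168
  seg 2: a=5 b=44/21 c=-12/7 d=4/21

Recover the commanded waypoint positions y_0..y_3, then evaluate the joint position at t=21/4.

y_0 = S_0(0) = a_0 = -4
y_1 = S_1(0) = a_1 = -2
y_2 = S_2(0) = a_2 = 5
y_3 = S_2(3) = 1
t_q=21/4 is in segment 2 (τ=9/4); S_2(τ)=359/112

y_0=-4 y_1=-2 y_2=5 y_3=1
S(21/4) = 359/112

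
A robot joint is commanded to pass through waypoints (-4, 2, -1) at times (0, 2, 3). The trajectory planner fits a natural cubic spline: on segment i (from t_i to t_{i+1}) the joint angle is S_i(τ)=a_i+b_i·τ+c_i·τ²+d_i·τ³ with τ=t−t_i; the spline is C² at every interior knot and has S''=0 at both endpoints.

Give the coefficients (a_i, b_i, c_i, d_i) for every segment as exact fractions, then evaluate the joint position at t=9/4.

  seg 0: a=-4 b=5 c=0 d=-1/2
  seg 1: a=2 b=-1 c=-3 d=1
S(9/4) = 101/64

Δ: Δ0=3, Δ1=-3
row 1: diag=6, rhs=-36; c'=1/6, d'=-6
back: M1=-6
M: M0=0, M1=-6, M2=0
seg 0: a=-4, c=M0/2=0, d=(M1−M0)/(6·2)=-1/2, b=Δ0−h0·(2M0+M1)/6=5
seg 1: a=2, c=M1/2=-3, d=(M2−M1)/(6·1)=1, b=Δ1−h1·(2M1+M2)/6=-1
t_q=9/4 → seg 1, τ=1/4; S=2+-1·τ+-3·τ²+1·τ³=101/64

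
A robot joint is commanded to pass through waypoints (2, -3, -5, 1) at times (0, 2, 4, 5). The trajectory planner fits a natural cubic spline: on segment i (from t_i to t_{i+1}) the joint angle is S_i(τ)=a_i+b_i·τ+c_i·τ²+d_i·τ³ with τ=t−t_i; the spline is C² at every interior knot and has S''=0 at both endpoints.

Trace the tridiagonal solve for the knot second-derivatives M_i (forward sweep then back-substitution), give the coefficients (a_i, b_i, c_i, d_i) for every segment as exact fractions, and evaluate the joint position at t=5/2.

  seg 0: a=2 b=-25/11 c=0 d=-5/88
  seg 1: a=-3 b=-65/22 c=-15/44 d=29/44
  seg 2: a=-5 b=79/22 c=159/44 d=-53/44
S(5/2) = -1577/352

Δ: Δ0=-5/2, Δ1=-1, Δ2=6
row 1: diag=8, rhs=9; c'=1/4, d'=9/8
row 2: denom=6−2·1/4=11/2; d'=(42−2·9/8)/(11/2)=159/22
back: M2=159/22
back: M1=9/8−1/4·159/22=-15/22
M: M0=0, M1=-15/22, M2=159/22, M3=0
seg 0: a=2, c=M0/2=0, d=(M1−M0)/(6·2)=-5/88, b=Δ0−h0·(2M0+M1)/6=-25/11
seg 1: a=-3, c=M1/2=-15/44, d=(M2−M1)/(6·2)=29/44, b=Δ1−h1·(2M1+M2)/6=-65/22
seg 2: a=-5, c=M2/2=159/44, d=(M3−M2)/(6·1)=-53/44, b=Δ2−h2·(2M2+M3)/6=79/22
t_q=5/2 → seg 1, τ=1/2; S=-3+-65/22·τ+-15/44·τ²+29/44·τ³=-1577/352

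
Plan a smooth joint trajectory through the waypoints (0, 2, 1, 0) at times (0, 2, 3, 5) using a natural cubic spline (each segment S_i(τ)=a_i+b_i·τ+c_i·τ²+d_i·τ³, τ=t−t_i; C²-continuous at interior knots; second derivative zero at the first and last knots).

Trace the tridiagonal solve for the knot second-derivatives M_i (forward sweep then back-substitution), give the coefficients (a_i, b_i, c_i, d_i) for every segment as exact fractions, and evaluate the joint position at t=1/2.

Δ: Δ0=1, Δ1=-1, Δ2=-1/2
row 1: diag=6, rhs=-12; c'=1/6, d'=-2
row 2: denom=6−1·1/6=35/6; d'=(3−1·-2)/(35/6)=6/7
back: M2=6/7
back: M1=-2−1/6·6/7=-15/7
M: M0=0, M1=-15/7, M2=6/7, M3=0
seg 0: a=0, c=M0/2=0, d=(M1−M0)/(6·2)=-5/28, b=Δ0−h0·(2M0+M1)/6=12/7
seg 1: a=2, c=M1/2=-15/14, d=(M2−M1)/(6·1)=1/2, b=Δ1−h1·(2M1+M2)/6=-3/7
seg 2: a=1, c=M2/2=3/7, d=(M3−M2)/(6·2)=-1/14, b=Δ2−h2·(2M2+M3)/6=-15/14
t_q=1/2 → seg 0, τ=1/2; S=0+12/7·τ+0·τ²+-5/28·τ³=187/224

  seg 0: a=0 b=12/7 c=0 d=-5/28
  seg 1: a=2 b=-3/7 c=-15/14 d=1/2
  seg 2: a=1 b=-15/14 c=3/7 d=-1/14
S(1/2) = 187/224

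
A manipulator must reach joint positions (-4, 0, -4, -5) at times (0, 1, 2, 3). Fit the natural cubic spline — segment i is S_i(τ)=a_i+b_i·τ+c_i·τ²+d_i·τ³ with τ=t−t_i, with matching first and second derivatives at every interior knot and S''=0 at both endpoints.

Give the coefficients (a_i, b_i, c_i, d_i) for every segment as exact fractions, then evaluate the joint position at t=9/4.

  seg 0: a=-4 b=19/3 c=0 d=-7/3
  seg 1: a=0 b=-2/3 c=-7 d=11/3
  seg 2: a=-4 b=-11/3 c=4 d=-4/3
S(9/4) = -75/16

Δ: Δ0=4, Δ1=-4, Δ2=-1
row 1: diag=4, rhs=-48; c'=1/4, d'=-12
row 2: denom=4−1·1/4=15/4; d'=(18−1·-12)/(15/4)=8
back: M2=8
back: M1=-12−1/4·8=-14
M: M0=0, M1=-14, M2=8, M3=0
seg 0: a=-4, c=M0/2=0, d=(M1−M0)/(6·1)=-7/3, b=Δ0−h0·(2M0+M1)/6=19/3
seg 1: a=0, c=M1/2=-7, d=(M2−M1)/(6·1)=11/3, b=Δ1−h1·(2M1+M2)/6=-2/3
seg 2: a=-4, c=M2/2=4, d=(M3−M2)/(6·1)=-4/3, b=Δ2−h2·(2M2+M3)/6=-11/3
t_q=9/4 → seg 2, τ=1/4; S=-4+-11/3·τ+4·τ²+-4/3·τ³=-75/16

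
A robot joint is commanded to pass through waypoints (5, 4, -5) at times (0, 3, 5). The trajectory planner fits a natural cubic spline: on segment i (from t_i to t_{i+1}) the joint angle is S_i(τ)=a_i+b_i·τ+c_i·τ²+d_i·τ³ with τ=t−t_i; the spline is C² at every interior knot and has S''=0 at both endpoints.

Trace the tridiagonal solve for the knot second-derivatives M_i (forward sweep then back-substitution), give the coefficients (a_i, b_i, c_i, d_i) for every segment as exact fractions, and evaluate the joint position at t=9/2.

  seg 0: a=5 b=11/12 c=0 d=-5/36
  seg 1: a=4 b=-17/6 c=-5/4 d=5/24
S(9/2) = -151/64

Δ: Δ0=-1/3, Δ1=-9/2
row 1: diag=10, rhs=-25; c'=1/5, d'=-5/2
back: M1=-5/2
M: M0=0, M1=-5/2, M2=0
seg 0: a=5, c=M0/2=0, d=(M1−M0)/(6·3)=-5/36, b=Δ0−h0·(2M0+M1)/6=11/12
seg 1: a=4, c=M1/2=-5/4, d=(M2−M1)/(6·2)=5/24, b=Δ1−h1·(2M1+M2)/6=-17/6
t_q=9/2 → seg 1, τ=3/2; S=4+-17/6·τ+-5/4·τ²+5/24·τ³=-151/64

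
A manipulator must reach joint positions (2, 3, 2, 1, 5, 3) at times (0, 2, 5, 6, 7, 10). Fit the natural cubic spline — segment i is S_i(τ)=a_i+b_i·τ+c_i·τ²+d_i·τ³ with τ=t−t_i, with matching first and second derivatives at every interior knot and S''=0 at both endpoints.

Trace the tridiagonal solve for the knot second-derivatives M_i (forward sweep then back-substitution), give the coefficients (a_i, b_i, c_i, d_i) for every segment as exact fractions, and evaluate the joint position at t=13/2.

  seg 0: a=2 b=2137/4242 c=0 d=-2/2121
  seg 1: a=3 b=2089/4242 c=-4/707 d=-3431/38178
  seg 2: a=2 b=-4174/2121 c=-3455/4242 d=7561/4242
  seg 3: a=1 b=2475/1414 c=9614/2121 d=-9685/4242
  seg 4: a=5 b=8413/2121 c=-9827/4242 d=9827/38178
S(13/2) = 13201/4848

Δ: Δ0=1/2, Δ1=-1/3, Δ2=-1, Δ3=4, Δ4=-2/3
row 1: diag=10, rhs=-5; c'=3/10, d'=-1/2
row 2: denom=8−3·3/10=71/10; d'=(-4−3·-1/2)/(71/10)=-25/71
row 3: denom=4−1·10/71=274/71; d'=(30−1·-25/71)/(274/71)=2155/274
row 4: denom=8−1·71/274=2121/274; d'=(-28−1·2155/274)/(2121/274)=-9827/2121
back: M4=-9827/2121
back: M3=2155/274−71/274·-9827/2121=19228/2121
back: M2=-25/71−10/71·19228/2121=-3455/2121
back: M1=-1/2−3/10·-3455/2121=-8/707
M: M0=0, M1=-8/707, M2=-3455/2121, M3=19228/2121, M4=-9827/2121, M5=0
seg 0: a=2, c=M0/2=0, d=(M1−M0)/(6·2)=-2/2121, b=Δ0−h0·(2M0+M1)/6=2137/4242
seg 1: a=3, c=M1/2=-4/707, d=(M2−M1)/(6·3)=-3431/38178, b=Δ1−h1·(2M1+M2)/6=2089/4242
seg 2: a=2, c=M2/2=-3455/4242, d=(M3−M2)/(6·1)=7561/4242, b=Δ2−h2·(2M2+M3)/6=-4174/2121
seg 3: a=1, c=M3/2=9614/2121, d=(M4−M3)/(6·1)=-9685/4242, b=Δ3−h3·(2M3+M4)/6=2475/1414
seg 4: a=5, c=M4/2=-9827/4242, d=(M5−M4)/(6·3)=9827/38178, b=Δ4−h4·(2M4+M5)/6=8413/2121
t_q=13/2 → seg 3, τ=1/2; S=1+2475/1414·τ+9614/2121·τ²+-9685/4242·τ³=13201/4848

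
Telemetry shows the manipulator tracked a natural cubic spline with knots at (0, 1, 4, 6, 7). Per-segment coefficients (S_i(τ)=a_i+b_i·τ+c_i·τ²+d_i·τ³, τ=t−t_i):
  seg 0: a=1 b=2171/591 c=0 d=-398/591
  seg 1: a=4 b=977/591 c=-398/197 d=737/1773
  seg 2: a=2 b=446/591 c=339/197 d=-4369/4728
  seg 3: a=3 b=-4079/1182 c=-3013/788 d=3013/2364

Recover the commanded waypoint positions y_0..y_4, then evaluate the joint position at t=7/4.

y_0 = S_0(0) = a_0 = 1
y_1 = S_1(0) = a_1 = 4
y_2 = S_2(0) = a_2 = 2
y_3 = S_3(0) = a_3 = 3
y_4 = S_3(1) = -3
t_q=7/4 is in segment 1 (τ=3/4); S_1(τ)=53947/12608

y_0=1 y_1=4 y_2=2 y_3=3 y_4=-3
S(7/4) = 53947/12608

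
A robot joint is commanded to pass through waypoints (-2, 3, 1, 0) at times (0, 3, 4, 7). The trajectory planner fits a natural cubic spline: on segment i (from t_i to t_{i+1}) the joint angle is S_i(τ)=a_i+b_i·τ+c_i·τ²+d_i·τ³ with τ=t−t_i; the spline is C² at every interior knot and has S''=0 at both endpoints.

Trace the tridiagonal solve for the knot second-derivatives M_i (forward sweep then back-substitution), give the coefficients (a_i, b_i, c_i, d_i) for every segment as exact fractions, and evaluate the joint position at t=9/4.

Δ: Δ0=5/3, Δ1=-2, Δ2=-1/3
row 1: diag=8, rhs=-22; c'=1/8, d'=-11/4
row 2: denom=8−1·1/8=63/8; d'=(10−1·-11/4)/(63/8)=34/21
back: M2=34/21
back: M1=-11/4−1/8·34/21=-62/21
M: M0=0, M1=-62/21, M2=34/21, M3=0
seg 0: a=-2, c=M0/2=0, d=(M1−M0)/(6·3)=-31/189, b=Δ0−h0·(2M0+M1)/6=22/7
seg 1: a=3, c=M1/2=-31/21, d=(M2−M1)/(6·1)=16/21, b=Δ1−h1·(2M1+M2)/6=-9/7
seg 2: a=1, c=M2/2=17/21, d=(M3−M2)/(6·3)=-17/189, b=Δ2−h2·(2M2+M3)/6=-41/21
t_q=9/4 → seg 0, τ=9/4; S=-2+22/7·τ+0·τ²+-31/189·τ³=205/64

  seg 0: a=-2 b=22/7 c=0 d=-31/189
  seg 1: a=3 b=-9/7 c=-31/21 d=16/21
  seg 2: a=1 b=-41/21 c=17/21 d=-17/189
S(9/4) = 205/64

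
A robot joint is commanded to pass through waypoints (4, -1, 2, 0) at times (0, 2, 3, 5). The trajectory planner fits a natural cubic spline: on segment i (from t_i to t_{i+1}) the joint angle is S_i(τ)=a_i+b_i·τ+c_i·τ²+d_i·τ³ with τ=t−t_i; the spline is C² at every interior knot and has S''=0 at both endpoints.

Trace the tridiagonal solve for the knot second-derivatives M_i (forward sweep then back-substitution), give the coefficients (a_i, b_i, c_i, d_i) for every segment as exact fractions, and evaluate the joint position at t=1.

  seg 0: a=4 b=-323/70 c=0 d=37/70
  seg 1: a=-1 b=121/70 c=111/35 d=-19/10
  seg 2: a=2 b=83/35 c=-177/70 d=59/140
S(1) = -3/35

Δ: Δ0=-5/2, Δ1=3, Δ2=-1
row 1: diag=6, rhs=33; c'=1/6, d'=11/2
row 2: denom=6−1·1/6=35/6; d'=(-24−1·11/2)/(35/6)=-177/35
back: M2=-177/35
back: M1=11/2−1/6·-177/35=222/35
M: M0=0, M1=222/35, M2=-177/35, M3=0
seg 0: a=4, c=M0/2=0, d=(M1−M0)/(6·2)=37/70, b=Δ0−h0·(2M0+M1)/6=-323/70
seg 1: a=-1, c=M1/2=111/35, d=(M2−M1)/(6·1)=-19/10, b=Δ1−h1·(2M1+M2)/6=121/70
seg 2: a=2, c=M2/2=-177/70, d=(M3−M2)/(6·2)=59/140, b=Δ2−h2·(2M2+M3)/6=83/35
t_q=1 → seg 0, τ=1; S=4+-323/70·τ+0·τ²+37/70·τ³=-3/35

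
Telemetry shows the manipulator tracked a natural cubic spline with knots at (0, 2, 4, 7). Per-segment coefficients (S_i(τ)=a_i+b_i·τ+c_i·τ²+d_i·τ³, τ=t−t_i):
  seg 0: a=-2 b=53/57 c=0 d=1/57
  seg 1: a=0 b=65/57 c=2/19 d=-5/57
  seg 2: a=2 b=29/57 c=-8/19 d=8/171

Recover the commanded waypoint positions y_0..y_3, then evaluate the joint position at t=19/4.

y_0 = S_0(0) = a_0 = -2
y_1 = S_1(0) = a_1 = 0
y_2 = S_2(0) = a_2 = 2
y_3 = S_2(3) = 1
t_q=19/4 is in segment 2 (τ=3/4); S_2(τ)=329/152

y_0=-2 y_1=0 y_2=2 y_3=1
S(19/4) = 329/152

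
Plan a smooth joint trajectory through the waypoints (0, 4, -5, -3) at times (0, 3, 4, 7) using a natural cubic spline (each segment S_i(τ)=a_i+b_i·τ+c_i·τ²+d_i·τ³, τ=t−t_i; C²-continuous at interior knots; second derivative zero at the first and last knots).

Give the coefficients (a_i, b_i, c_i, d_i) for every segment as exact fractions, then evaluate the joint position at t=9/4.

  seg 0: a=0 b=361/63 c=0 d=-277/567
  seg 1: a=4 b=-470/63 c=-277/63 d=20/7
  seg 2: a=-5 b=-484/63 c=263/63 d=-263/567
S(9/4) = 469/64

Δ: Δ0=4/3, Δ1=-9, Δ2=2/3
row 1: diag=8, rhs=-62; c'=1/8, d'=-31/4
row 2: denom=8−1·1/8=63/8; d'=(58−1·-31/4)/(63/8)=526/63
back: M2=526/63
back: M1=-31/4−1/8·526/63=-554/63
M: M0=0, M1=-554/63, M2=526/63, M3=0
seg 0: a=0, c=M0/2=0, d=(M1−M0)/(6·3)=-277/567, b=Δ0−h0·(2M0+M1)/6=361/63
seg 1: a=4, c=M1/2=-277/63, d=(M2−M1)/(6·1)=20/7, b=Δ1−h1·(2M1+M2)/6=-470/63
seg 2: a=-5, c=M2/2=263/63, d=(M3−M2)/(6·3)=-263/567, b=Δ2−h2·(2M2+M3)/6=-484/63
t_q=9/4 → seg 0, τ=9/4; S=0+361/63·τ+0·τ²+-277/567·τ³=469/64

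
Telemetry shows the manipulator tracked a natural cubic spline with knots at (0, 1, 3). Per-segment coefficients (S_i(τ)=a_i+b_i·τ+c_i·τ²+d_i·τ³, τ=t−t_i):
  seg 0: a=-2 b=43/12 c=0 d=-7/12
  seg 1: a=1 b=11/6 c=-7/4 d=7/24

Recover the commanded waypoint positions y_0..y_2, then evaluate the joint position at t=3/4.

y_0 = S_0(0) = a_0 = -2
y_1 = S_1(0) = a_1 = 1
y_2 = S_1(2) = 0
t_q=3/4 is in segment 0 (τ=3/4); S_0(τ)=113/256

y_0=-2 y_1=1 y_2=0
S(3/4) = 113/256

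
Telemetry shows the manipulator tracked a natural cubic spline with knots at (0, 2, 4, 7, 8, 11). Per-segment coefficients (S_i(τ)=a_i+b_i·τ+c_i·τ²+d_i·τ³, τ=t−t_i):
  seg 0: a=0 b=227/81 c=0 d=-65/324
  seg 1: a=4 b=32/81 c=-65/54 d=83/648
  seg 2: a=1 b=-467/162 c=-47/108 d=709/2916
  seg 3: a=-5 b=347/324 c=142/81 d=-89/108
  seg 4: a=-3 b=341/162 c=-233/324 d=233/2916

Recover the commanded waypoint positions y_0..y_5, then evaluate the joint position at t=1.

y_0=0 y_1=4 y_2=1 y_3=-5 y_4=-3 y_5=-1
S(1) = 281/108

y_0 = S_0(0) = a_0 = 0
y_1 = S_1(0) = a_1 = 4
y_2 = S_2(0) = a_2 = 1
y_3 = S_3(0) = a_3 = -5
y_4 = S_4(0) = a_4 = -3
y_5 = S_4(3) = -1
t_q=1 is in segment 0 (τ=1); S_0(τ)=281/108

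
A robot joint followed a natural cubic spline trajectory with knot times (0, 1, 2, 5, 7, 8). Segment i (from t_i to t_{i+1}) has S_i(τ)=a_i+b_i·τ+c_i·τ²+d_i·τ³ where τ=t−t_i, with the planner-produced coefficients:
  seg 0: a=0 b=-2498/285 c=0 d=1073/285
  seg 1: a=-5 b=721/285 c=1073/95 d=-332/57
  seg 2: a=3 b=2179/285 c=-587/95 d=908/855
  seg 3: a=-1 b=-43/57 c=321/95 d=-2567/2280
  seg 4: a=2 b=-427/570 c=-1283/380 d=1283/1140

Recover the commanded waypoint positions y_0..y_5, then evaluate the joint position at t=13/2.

y_0 = S_0(0) = a_0 = 0
y_1 = S_1(0) = a_1 = -5
y_2 = S_2(0) = a_2 = 3
y_3 = S_3(0) = a_3 = -1
y_4 = S_4(0) = a_4 = 2
y_5 = S_4(1) = -1
t_q=13/2 is in segment 3 (τ=3/2); S_3(τ)=10161/6080

y_0=0 y_1=-5 y_2=3 y_3=-1 y_4=2 y_5=-1
S(13/2) = 10161/6080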